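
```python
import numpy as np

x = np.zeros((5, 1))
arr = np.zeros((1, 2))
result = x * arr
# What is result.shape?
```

(5, 2)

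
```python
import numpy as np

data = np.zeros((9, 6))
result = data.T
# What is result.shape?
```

(6, 9)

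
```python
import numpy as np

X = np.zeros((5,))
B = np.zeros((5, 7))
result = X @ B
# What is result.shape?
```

(7,)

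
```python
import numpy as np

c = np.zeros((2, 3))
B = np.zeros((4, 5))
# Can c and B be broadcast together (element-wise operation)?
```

No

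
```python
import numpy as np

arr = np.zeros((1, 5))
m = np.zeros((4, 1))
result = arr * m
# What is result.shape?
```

(4, 5)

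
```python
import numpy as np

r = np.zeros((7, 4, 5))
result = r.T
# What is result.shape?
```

(5, 4, 7)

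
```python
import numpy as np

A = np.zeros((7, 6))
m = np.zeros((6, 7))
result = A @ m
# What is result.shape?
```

(7, 7)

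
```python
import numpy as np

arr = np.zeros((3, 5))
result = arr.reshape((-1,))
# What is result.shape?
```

(15,)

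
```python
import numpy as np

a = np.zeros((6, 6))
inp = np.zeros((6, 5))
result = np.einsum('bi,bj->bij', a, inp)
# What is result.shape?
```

(6, 6, 5)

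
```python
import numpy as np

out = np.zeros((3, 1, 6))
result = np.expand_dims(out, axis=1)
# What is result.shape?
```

(3, 1, 1, 6)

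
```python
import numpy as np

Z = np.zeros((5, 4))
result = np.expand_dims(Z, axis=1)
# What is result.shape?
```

(5, 1, 4)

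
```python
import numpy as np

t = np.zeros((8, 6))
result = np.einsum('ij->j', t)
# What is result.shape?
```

(6,)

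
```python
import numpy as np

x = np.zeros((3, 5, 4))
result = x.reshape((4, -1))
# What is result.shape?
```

(4, 15)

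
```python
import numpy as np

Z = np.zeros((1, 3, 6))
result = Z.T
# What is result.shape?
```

(6, 3, 1)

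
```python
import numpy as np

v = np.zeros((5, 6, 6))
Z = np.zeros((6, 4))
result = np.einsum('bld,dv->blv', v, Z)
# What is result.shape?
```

(5, 6, 4)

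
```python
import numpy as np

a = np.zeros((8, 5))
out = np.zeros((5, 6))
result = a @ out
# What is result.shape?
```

(8, 6)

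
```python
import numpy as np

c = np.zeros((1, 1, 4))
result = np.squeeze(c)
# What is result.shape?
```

(4,)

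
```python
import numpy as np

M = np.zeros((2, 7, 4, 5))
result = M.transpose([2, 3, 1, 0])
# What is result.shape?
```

(4, 5, 7, 2)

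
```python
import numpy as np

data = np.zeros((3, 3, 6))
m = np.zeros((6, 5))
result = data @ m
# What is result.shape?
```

(3, 3, 5)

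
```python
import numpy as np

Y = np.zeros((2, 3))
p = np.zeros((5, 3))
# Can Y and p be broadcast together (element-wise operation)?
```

No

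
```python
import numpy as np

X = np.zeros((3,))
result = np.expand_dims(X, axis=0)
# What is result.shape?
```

(1, 3)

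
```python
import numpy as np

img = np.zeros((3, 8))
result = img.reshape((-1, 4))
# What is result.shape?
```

(6, 4)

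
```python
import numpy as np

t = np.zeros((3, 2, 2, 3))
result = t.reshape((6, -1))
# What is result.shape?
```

(6, 6)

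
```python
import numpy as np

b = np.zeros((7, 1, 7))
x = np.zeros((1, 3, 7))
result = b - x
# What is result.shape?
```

(7, 3, 7)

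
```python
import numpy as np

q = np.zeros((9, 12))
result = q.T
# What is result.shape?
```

(12, 9)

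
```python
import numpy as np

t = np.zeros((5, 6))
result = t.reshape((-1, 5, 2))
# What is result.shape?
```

(3, 5, 2)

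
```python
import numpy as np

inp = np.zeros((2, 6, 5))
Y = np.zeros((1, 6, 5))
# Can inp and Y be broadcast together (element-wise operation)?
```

Yes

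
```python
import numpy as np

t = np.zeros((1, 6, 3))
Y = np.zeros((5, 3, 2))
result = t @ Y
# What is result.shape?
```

(5, 6, 2)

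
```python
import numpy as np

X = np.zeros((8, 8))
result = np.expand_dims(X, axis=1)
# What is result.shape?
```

(8, 1, 8)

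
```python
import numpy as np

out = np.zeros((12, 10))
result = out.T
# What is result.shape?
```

(10, 12)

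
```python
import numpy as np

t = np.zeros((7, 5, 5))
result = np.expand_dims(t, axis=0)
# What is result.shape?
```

(1, 7, 5, 5)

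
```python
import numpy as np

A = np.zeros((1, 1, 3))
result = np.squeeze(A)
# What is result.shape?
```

(3,)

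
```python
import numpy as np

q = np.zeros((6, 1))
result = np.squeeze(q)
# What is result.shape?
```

(6,)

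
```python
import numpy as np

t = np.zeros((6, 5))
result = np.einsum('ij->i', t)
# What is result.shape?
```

(6,)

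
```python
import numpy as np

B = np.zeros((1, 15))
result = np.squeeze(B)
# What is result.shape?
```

(15,)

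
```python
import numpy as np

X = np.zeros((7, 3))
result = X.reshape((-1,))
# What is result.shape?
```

(21,)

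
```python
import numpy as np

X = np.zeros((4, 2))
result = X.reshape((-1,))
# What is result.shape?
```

(8,)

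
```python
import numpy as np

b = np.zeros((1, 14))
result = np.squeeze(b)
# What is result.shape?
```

(14,)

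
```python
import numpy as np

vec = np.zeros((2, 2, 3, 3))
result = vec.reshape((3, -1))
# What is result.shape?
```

(3, 12)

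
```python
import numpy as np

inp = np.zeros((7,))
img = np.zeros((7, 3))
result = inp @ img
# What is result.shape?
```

(3,)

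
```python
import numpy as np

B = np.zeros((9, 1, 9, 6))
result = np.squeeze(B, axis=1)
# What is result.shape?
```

(9, 9, 6)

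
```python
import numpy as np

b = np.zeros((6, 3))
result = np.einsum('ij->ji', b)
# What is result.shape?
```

(3, 6)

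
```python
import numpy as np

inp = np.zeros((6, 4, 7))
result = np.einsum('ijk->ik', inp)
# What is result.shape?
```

(6, 7)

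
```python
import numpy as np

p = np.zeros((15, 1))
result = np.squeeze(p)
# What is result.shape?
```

(15,)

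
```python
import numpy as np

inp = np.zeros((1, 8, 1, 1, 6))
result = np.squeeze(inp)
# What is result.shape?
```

(8, 6)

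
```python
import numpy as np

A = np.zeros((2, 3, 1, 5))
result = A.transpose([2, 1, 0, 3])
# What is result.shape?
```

(1, 3, 2, 5)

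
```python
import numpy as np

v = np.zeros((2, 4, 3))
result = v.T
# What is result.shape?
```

(3, 4, 2)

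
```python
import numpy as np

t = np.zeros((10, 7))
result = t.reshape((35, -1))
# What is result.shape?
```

(35, 2)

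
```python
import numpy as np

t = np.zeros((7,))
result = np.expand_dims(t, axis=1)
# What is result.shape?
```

(7, 1)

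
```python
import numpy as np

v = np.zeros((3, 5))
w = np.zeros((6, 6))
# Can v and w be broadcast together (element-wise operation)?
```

No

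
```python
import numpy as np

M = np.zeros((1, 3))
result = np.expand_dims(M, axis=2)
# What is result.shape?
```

(1, 3, 1)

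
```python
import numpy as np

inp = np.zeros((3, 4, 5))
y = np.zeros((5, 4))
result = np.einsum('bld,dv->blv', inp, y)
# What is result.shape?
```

(3, 4, 4)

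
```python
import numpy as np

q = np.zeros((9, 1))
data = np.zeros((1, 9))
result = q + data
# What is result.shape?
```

(9, 9)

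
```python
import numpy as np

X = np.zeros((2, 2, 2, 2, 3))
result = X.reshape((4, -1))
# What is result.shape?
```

(4, 12)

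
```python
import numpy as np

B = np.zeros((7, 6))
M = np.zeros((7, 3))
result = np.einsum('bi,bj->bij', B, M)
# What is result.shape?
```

(7, 6, 3)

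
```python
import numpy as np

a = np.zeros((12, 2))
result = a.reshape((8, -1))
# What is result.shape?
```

(8, 3)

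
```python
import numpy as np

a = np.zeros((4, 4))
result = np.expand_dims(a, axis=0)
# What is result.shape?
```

(1, 4, 4)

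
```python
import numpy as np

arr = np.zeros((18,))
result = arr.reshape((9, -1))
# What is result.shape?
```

(9, 2)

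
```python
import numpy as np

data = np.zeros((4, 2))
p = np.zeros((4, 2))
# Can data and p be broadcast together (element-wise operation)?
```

Yes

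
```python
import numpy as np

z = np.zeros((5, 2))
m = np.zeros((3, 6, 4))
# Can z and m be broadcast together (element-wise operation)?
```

No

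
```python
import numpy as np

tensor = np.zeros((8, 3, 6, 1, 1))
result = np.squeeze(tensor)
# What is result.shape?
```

(8, 3, 6)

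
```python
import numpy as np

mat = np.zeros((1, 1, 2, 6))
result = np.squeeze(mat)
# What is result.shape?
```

(2, 6)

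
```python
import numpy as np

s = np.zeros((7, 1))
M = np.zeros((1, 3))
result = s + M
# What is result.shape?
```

(7, 3)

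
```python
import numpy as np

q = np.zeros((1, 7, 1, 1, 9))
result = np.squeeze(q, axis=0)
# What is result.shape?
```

(7, 1, 1, 9)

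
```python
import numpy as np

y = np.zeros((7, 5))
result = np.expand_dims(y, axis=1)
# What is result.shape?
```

(7, 1, 5)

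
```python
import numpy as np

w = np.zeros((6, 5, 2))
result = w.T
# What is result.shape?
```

(2, 5, 6)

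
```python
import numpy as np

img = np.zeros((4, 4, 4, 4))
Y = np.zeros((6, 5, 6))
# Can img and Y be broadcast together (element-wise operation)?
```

No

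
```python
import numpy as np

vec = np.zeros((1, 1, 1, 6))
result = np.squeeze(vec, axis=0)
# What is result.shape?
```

(1, 1, 6)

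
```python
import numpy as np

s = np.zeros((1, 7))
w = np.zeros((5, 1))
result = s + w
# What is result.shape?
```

(5, 7)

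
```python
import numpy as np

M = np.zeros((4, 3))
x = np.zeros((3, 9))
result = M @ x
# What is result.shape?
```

(4, 9)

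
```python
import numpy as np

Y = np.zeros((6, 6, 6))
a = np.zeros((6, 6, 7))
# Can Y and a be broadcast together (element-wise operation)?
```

No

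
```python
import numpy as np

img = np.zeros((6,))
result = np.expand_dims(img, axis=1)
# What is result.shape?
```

(6, 1)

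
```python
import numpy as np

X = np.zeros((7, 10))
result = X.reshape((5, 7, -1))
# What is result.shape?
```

(5, 7, 2)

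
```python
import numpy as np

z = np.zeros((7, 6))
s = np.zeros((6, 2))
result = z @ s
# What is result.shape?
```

(7, 2)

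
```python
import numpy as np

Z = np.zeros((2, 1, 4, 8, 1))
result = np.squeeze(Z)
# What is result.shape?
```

(2, 4, 8)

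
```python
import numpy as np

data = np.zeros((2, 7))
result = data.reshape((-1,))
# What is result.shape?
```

(14,)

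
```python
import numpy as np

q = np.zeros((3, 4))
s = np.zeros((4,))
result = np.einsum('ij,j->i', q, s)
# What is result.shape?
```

(3,)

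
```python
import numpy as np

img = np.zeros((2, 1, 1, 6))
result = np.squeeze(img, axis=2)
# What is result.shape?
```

(2, 1, 6)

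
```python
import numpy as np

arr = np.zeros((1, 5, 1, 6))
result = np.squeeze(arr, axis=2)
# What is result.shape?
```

(1, 5, 6)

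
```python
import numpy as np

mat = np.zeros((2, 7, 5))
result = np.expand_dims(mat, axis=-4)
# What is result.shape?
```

(1, 2, 7, 5)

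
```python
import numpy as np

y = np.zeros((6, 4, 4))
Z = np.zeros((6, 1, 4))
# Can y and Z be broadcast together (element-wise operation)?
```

Yes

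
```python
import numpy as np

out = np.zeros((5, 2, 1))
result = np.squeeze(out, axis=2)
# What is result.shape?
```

(5, 2)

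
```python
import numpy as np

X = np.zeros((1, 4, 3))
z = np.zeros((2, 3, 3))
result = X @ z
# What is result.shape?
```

(2, 4, 3)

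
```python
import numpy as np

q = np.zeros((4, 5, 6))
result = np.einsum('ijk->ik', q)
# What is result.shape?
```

(4, 6)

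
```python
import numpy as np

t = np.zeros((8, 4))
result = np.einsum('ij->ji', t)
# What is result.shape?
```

(4, 8)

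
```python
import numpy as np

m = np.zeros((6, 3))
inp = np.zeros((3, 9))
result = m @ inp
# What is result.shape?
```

(6, 9)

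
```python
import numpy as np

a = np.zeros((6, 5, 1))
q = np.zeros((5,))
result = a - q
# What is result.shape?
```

(6, 5, 5)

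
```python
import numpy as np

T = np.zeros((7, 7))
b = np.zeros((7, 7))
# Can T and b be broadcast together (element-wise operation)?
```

Yes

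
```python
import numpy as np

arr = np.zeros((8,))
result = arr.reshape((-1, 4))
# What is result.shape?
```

(2, 4)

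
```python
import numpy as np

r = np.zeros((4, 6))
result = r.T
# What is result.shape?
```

(6, 4)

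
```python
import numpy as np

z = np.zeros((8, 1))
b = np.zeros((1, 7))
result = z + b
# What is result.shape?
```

(8, 7)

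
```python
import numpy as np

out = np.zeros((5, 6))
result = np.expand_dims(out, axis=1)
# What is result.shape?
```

(5, 1, 6)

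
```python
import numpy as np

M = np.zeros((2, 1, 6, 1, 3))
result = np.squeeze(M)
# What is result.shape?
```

(2, 6, 3)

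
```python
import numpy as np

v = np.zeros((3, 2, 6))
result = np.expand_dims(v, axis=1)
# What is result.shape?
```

(3, 1, 2, 6)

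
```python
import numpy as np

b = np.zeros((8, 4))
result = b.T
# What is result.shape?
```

(4, 8)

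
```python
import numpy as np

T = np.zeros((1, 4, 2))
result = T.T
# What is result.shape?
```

(2, 4, 1)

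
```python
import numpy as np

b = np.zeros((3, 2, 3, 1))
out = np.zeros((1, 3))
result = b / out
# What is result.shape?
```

(3, 2, 3, 3)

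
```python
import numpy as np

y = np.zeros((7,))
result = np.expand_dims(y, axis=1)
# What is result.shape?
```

(7, 1)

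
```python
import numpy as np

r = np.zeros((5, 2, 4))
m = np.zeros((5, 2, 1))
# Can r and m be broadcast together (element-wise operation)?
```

Yes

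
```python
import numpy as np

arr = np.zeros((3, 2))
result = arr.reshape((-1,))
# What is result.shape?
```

(6,)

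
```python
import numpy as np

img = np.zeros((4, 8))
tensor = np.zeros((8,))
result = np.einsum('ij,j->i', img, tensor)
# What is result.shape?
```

(4,)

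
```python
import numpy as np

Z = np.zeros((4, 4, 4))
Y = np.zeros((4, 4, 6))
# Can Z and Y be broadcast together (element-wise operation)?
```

No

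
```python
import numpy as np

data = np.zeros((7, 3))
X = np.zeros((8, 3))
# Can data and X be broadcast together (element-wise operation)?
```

No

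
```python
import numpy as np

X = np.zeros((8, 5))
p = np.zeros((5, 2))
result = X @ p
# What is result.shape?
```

(8, 2)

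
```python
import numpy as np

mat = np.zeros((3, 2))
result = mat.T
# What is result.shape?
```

(2, 3)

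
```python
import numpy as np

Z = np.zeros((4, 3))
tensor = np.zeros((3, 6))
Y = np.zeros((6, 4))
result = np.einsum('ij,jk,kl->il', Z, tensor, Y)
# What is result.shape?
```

(4, 4)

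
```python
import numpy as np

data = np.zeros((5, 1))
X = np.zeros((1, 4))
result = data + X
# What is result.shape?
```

(5, 4)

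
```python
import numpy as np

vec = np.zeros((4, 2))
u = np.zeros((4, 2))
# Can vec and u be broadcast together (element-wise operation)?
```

Yes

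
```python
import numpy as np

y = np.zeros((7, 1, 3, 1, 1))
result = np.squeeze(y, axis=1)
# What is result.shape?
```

(7, 3, 1, 1)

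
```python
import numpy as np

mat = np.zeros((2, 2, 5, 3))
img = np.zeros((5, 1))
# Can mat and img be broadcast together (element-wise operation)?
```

Yes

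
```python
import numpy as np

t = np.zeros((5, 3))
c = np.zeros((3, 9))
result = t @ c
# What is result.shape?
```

(5, 9)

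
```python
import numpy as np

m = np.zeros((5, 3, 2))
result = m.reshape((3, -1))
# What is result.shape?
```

(3, 10)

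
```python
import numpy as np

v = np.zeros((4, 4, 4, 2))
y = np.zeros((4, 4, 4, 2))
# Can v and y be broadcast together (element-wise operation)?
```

Yes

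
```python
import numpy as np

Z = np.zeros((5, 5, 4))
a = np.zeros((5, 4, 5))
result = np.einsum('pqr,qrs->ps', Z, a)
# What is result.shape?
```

(5, 5)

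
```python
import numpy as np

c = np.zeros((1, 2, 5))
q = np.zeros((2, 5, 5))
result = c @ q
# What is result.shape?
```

(2, 2, 5)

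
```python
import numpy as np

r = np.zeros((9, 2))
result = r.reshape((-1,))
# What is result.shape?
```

(18,)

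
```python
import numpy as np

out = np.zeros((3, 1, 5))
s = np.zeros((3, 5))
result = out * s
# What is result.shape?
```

(3, 3, 5)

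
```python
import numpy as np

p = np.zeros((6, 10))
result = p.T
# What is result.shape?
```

(10, 6)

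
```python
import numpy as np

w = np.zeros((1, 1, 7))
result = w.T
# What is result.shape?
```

(7, 1, 1)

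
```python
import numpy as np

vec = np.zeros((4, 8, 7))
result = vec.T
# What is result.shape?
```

(7, 8, 4)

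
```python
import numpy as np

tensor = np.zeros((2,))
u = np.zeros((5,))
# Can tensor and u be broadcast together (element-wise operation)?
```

No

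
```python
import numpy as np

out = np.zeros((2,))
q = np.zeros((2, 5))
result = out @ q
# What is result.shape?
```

(5,)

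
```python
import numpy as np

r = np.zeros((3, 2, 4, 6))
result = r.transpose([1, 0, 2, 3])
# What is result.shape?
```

(2, 3, 4, 6)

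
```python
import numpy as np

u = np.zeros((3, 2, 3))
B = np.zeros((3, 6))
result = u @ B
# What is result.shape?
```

(3, 2, 6)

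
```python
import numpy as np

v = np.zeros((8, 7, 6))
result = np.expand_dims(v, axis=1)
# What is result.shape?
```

(8, 1, 7, 6)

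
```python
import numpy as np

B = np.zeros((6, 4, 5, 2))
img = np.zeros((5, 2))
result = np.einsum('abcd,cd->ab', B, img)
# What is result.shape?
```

(6, 4)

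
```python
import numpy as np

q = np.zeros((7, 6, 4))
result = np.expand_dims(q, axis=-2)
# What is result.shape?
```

(7, 6, 1, 4)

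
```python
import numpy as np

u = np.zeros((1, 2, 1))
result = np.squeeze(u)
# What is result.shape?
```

(2,)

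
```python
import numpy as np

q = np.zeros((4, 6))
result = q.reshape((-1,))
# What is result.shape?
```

(24,)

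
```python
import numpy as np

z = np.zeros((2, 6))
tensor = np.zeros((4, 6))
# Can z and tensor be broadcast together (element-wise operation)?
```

No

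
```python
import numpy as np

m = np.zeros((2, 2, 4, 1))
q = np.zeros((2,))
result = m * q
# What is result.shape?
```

(2, 2, 4, 2)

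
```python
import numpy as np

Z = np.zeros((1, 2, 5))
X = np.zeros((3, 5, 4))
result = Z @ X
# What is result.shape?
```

(3, 2, 4)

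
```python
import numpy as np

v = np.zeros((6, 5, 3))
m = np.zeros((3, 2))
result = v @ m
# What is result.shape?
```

(6, 5, 2)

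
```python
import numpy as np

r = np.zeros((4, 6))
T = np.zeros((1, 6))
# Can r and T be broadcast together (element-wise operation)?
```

Yes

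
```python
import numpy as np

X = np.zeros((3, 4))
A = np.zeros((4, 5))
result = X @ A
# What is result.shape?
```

(3, 5)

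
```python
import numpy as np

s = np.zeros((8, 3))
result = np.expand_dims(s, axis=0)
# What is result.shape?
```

(1, 8, 3)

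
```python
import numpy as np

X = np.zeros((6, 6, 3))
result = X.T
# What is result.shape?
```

(3, 6, 6)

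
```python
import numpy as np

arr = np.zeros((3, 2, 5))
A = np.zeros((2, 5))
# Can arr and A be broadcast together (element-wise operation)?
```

Yes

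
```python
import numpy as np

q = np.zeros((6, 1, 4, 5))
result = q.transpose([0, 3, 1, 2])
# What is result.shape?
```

(6, 5, 1, 4)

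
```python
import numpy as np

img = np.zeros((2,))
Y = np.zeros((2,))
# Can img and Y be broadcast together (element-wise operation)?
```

Yes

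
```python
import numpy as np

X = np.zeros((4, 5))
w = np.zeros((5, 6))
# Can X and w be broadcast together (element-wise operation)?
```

No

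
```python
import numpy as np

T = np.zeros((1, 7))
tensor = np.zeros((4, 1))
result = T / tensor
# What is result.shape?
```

(4, 7)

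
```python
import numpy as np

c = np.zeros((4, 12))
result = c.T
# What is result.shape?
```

(12, 4)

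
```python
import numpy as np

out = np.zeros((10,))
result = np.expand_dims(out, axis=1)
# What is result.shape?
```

(10, 1)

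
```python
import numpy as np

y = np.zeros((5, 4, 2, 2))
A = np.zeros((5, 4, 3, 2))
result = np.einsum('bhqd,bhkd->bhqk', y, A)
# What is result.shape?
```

(5, 4, 2, 3)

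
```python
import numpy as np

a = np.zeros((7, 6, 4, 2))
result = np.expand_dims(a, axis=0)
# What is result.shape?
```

(1, 7, 6, 4, 2)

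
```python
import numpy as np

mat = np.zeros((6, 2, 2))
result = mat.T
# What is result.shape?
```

(2, 2, 6)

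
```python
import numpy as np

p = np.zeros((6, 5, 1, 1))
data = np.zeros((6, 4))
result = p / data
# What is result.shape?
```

(6, 5, 6, 4)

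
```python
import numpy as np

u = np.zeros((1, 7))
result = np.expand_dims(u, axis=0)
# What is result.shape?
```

(1, 1, 7)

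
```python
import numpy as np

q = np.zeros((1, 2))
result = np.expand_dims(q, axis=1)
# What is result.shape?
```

(1, 1, 2)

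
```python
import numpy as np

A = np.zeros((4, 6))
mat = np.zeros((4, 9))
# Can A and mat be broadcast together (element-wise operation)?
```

No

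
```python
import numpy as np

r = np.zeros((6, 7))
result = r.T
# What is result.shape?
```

(7, 6)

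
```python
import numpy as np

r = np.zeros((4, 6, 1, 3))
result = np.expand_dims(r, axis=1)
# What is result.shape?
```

(4, 1, 6, 1, 3)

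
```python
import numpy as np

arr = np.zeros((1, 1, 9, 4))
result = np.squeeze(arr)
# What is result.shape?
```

(9, 4)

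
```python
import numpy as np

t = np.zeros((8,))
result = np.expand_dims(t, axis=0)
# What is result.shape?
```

(1, 8)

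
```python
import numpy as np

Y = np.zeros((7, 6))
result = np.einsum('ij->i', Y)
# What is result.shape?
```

(7,)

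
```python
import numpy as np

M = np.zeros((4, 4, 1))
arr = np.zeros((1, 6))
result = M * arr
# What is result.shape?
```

(4, 4, 6)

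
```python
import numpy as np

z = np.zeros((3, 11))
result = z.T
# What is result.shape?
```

(11, 3)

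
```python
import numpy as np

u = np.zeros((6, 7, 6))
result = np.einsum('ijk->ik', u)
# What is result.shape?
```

(6, 6)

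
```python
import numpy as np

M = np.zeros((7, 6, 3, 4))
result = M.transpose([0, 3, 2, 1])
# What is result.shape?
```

(7, 4, 3, 6)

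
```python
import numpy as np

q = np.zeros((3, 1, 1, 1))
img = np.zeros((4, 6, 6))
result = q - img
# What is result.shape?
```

(3, 4, 6, 6)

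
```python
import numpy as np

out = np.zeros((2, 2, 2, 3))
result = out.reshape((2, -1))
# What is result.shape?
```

(2, 12)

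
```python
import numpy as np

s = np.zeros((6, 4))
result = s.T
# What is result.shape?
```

(4, 6)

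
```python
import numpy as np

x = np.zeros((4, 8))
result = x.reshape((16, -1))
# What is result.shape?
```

(16, 2)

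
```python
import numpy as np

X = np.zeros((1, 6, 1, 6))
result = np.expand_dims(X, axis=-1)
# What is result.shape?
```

(1, 6, 1, 6, 1)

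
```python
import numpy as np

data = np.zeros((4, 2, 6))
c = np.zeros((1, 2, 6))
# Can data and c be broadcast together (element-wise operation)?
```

Yes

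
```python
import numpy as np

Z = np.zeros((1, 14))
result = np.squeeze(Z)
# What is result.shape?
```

(14,)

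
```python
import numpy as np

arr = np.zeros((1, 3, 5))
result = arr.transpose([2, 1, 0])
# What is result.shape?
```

(5, 3, 1)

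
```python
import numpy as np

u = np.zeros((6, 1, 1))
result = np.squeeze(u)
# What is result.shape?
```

(6,)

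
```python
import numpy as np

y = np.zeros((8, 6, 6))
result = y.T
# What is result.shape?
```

(6, 6, 8)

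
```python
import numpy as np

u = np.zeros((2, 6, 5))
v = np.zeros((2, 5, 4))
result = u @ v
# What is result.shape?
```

(2, 6, 4)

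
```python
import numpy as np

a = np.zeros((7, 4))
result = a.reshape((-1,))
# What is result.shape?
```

(28,)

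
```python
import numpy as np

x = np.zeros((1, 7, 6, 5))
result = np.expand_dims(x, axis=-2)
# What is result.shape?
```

(1, 7, 6, 1, 5)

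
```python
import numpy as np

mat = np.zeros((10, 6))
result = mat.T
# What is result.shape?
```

(6, 10)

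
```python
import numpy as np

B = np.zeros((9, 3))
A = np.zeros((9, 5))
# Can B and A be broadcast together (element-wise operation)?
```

No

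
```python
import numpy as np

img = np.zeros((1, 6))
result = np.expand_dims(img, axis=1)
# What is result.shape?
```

(1, 1, 6)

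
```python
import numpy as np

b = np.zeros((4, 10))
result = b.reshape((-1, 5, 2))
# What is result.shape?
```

(4, 5, 2)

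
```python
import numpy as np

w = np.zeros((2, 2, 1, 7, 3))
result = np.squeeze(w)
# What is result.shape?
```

(2, 2, 7, 3)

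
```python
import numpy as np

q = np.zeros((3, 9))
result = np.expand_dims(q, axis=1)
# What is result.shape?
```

(3, 1, 9)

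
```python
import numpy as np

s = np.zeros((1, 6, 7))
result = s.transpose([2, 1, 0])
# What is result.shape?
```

(7, 6, 1)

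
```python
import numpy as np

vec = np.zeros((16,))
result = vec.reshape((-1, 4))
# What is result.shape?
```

(4, 4)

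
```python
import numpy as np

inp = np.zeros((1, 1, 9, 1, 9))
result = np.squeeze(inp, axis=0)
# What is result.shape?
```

(1, 9, 1, 9)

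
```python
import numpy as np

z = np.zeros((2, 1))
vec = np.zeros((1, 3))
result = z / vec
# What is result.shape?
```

(2, 3)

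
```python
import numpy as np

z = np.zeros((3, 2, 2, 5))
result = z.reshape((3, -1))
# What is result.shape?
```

(3, 20)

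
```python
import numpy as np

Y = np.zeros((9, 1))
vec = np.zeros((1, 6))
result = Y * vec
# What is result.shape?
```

(9, 6)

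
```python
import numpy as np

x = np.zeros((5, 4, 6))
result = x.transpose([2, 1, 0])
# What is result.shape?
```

(6, 4, 5)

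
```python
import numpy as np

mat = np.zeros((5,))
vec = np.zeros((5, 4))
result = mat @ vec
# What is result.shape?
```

(4,)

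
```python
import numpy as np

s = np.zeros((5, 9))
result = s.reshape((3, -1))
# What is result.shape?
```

(3, 15)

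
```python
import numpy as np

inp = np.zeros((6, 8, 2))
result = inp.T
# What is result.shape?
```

(2, 8, 6)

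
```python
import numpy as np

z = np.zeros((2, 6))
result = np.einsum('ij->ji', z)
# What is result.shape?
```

(6, 2)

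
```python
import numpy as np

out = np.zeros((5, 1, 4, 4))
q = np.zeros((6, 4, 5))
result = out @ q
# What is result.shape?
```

(5, 6, 4, 5)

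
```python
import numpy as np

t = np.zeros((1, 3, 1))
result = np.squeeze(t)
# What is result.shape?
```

(3,)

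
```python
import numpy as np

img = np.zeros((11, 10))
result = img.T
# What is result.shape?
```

(10, 11)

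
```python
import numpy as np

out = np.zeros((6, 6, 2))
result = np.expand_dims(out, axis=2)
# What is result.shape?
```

(6, 6, 1, 2)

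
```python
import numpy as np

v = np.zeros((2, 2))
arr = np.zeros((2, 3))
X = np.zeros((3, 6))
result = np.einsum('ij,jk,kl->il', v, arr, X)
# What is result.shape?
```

(2, 6)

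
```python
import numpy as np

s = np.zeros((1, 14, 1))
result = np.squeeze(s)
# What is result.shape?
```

(14,)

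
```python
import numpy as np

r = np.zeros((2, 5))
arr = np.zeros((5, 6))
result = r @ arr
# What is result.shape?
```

(2, 6)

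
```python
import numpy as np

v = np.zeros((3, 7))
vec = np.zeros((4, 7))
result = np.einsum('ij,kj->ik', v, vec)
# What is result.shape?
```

(3, 4)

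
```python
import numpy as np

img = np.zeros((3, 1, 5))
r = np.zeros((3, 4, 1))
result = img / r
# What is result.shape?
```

(3, 4, 5)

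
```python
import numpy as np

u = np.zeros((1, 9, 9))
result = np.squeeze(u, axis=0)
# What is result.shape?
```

(9, 9)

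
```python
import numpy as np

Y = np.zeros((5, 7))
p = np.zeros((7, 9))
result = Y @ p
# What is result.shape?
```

(5, 9)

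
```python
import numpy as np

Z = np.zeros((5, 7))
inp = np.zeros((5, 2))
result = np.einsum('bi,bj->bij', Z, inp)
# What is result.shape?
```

(5, 7, 2)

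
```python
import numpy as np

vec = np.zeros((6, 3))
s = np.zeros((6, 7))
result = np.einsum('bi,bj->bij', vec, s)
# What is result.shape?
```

(6, 3, 7)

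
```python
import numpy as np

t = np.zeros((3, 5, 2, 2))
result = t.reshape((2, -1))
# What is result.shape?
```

(2, 30)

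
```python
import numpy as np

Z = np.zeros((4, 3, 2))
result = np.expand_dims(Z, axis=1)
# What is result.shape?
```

(4, 1, 3, 2)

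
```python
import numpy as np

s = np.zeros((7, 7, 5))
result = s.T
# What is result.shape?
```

(5, 7, 7)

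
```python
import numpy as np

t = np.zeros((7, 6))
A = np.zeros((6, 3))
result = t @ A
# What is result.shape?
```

(7, 3)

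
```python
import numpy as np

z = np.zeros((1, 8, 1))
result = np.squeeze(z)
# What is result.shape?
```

(8,)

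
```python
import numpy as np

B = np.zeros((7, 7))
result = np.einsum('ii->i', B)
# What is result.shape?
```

(7,)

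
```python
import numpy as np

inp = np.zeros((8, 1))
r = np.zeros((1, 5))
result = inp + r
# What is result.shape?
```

(8, 5)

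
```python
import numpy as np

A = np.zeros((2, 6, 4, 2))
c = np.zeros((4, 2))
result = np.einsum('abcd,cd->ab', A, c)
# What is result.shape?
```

(2, 6)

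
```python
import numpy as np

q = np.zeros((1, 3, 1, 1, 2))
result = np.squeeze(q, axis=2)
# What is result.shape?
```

(1, 3, 1, 2)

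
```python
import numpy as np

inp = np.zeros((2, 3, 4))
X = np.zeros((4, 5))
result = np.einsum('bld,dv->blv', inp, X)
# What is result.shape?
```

(2, 3, 5)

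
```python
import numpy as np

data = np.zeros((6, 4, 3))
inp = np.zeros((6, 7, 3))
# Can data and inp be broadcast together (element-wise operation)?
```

No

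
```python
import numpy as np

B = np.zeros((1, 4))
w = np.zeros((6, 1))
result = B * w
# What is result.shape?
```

(6, 4)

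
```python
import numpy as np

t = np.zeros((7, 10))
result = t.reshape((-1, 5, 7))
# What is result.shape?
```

(2, 5, 7)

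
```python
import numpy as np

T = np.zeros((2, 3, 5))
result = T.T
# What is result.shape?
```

(5, 3, 2)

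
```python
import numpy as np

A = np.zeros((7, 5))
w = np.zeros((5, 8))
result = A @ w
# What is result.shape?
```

(7, 8)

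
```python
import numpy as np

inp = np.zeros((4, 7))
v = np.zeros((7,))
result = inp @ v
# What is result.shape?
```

(4,)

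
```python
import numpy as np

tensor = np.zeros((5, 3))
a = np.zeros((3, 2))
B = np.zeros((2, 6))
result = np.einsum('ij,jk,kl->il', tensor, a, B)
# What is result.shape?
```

(5, 6)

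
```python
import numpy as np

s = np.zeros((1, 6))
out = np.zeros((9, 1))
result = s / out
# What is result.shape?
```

(9, 6)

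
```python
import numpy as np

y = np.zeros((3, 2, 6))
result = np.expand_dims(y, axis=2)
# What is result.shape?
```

(3, 2, 1, 6)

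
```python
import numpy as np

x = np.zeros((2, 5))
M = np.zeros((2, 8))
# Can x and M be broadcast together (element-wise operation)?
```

No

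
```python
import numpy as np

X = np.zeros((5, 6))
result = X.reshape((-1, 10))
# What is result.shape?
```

(3, 10)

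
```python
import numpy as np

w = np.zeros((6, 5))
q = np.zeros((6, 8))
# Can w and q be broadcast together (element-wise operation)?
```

No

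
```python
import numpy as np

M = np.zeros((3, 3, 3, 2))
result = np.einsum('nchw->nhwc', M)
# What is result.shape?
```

(3, 3, 2, 3)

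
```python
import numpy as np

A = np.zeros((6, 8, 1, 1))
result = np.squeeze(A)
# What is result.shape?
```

(6, 8)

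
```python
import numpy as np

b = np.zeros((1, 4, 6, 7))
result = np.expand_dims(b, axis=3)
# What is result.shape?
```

(1, 4, 6, 1, 7)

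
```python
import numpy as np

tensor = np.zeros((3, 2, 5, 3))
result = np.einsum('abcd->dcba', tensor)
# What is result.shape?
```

(3, 5, 2, 3)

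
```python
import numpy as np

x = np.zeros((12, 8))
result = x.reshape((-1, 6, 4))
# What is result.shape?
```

(4, 6, 4)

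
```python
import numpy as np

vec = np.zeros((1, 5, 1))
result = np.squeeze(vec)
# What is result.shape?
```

(5,)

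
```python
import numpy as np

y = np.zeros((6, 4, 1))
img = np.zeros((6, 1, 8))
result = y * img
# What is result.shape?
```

(6, 4, 8)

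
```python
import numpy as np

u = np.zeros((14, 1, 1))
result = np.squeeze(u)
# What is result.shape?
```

(14,)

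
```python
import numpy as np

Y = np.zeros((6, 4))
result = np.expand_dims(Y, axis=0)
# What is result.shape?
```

(1, 6, 4)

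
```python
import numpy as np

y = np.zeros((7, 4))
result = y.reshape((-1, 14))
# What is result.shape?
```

(2, 14)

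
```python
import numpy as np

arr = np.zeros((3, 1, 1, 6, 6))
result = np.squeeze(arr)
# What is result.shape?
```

(3, 6, 6)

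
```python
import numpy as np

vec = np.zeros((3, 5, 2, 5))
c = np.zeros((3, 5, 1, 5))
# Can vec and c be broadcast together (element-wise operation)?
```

Yes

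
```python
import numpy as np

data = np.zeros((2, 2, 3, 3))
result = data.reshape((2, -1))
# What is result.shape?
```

(2, 18)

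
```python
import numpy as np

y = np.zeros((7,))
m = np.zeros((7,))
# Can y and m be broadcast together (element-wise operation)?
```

Yes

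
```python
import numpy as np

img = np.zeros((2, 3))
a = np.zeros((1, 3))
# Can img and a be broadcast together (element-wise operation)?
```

Yes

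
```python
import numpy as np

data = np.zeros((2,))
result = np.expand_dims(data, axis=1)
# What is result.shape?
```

(2, 1)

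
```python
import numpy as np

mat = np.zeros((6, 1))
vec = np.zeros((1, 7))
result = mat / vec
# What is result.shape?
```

(6, 7)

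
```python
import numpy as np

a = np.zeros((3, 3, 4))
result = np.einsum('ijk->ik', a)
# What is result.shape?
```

(3, 4)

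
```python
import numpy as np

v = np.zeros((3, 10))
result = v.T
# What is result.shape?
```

(10, 3)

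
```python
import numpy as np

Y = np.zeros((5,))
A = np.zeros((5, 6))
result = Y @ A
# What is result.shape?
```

(6,)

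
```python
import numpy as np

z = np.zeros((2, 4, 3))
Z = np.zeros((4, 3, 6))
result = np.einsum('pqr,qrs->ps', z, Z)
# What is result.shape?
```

(2, 6)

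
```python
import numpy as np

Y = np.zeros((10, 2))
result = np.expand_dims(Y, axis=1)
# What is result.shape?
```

(10, 1, 2)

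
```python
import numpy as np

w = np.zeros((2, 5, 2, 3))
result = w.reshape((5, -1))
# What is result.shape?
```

(5, 12)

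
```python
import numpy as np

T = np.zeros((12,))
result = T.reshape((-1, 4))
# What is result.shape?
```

(3, 4)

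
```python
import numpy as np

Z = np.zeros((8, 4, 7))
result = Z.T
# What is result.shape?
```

(7, 4, 8)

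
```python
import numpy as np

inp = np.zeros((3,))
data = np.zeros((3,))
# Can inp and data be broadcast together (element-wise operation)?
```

Yes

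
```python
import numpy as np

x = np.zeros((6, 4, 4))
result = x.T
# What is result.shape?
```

(4, 4, 6)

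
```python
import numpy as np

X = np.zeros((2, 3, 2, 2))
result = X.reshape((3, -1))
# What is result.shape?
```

(3, 8)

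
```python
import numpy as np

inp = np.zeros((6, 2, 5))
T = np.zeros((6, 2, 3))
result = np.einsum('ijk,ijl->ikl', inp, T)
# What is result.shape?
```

(6, 5, 3)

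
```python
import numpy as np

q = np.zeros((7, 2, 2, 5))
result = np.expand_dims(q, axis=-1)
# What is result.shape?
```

(7, 2, 2, 5, 1)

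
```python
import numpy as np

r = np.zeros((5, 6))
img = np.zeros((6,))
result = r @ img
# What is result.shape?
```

(5,)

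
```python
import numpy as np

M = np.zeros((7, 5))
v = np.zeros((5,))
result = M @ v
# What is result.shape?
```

(7,)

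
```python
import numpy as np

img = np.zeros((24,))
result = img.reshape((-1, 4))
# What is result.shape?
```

(6, 4)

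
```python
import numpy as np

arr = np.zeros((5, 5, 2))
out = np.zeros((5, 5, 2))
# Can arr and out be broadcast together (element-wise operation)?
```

Yes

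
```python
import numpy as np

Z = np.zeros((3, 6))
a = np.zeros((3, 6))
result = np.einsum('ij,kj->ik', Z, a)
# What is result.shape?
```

(3, 3)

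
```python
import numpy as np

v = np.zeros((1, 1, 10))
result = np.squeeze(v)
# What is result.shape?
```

(10,)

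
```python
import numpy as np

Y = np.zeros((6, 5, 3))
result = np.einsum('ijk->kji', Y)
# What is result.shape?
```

(3, 5, 6)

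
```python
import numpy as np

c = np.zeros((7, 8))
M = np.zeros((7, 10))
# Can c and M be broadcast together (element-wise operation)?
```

No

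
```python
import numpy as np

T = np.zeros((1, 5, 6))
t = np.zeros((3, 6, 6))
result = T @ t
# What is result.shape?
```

(3, 5, 6)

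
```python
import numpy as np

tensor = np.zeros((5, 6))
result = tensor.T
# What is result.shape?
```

(6, 5)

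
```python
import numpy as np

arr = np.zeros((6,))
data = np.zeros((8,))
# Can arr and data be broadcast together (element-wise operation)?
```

No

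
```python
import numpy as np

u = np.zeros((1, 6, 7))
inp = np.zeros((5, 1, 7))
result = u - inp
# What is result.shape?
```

(5, 6, 7)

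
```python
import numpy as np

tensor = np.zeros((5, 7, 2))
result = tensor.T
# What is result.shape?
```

(2, 7, 5)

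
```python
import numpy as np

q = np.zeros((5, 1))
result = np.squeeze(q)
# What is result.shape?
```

(5,)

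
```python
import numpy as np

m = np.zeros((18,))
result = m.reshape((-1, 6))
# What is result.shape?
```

(3, 6)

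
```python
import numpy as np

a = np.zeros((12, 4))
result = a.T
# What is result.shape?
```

(4, 12)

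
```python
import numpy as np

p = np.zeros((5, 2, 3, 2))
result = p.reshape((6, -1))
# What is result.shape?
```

(6, 10)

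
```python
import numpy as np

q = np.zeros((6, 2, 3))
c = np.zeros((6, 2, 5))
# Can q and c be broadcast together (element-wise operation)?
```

No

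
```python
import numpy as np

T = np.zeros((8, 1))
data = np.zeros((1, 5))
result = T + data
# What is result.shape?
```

(8, 5)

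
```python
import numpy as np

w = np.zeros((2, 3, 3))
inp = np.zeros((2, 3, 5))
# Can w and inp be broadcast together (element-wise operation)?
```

No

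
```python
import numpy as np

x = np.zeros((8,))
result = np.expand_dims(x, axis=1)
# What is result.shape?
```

(8, 1)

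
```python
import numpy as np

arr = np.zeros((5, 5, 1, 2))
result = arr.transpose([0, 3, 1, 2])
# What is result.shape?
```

(5, 2, 5, 1)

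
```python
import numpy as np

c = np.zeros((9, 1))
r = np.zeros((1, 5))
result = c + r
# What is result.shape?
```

(9, 5)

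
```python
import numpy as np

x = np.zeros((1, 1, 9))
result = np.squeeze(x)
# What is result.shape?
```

(9,)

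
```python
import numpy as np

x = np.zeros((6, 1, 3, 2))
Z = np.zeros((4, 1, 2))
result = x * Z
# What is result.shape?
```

(6, 4, 3, 2)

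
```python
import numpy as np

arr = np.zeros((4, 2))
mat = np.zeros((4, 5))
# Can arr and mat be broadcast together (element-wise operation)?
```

No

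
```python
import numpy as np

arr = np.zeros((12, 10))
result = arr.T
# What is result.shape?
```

(10, 12)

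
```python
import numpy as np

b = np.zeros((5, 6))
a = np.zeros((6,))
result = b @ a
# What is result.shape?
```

(5,)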